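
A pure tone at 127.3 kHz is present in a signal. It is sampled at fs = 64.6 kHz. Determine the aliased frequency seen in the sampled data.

1.9 kHz

127.3 kHz mod fs = 62.7 kHz.
62.7 kHz > fs/2 = 32.3 kHz, folds to fs − 62.7 kHz = 1.9 kHz.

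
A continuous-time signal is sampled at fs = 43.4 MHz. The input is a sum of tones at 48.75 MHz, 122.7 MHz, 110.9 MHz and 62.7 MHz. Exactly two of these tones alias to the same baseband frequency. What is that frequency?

fs/2 = 21.7 MHz.
48.75 MHz mod fs = 5.35 MHz.
5.35 MHz ≤ fs/2 = 21.7 MHz, appears at 5.35 MHz.
122.7 MHz mod fs = 35.9 MHz.
35.9 MHz > fs/2 = 21.7 MHz, folds to fs − 35.9 MHz = 7.5 MHz.
110.9 MHz mod fs = 24.1 MHz.
24.1 MHz > fs/2 = 21.7 MHz, folds to fs − 24.1 MHz = 19.3 MHz.
62.7 MHz mod fs = 19.3 MHz.
19.3 MHz ≤ fs/2 = 21.7 MHz, appears at 19.3 MHz.
62.7 MHz and 110.9 MHz both map to 19.3 MHz.

19.3 MHz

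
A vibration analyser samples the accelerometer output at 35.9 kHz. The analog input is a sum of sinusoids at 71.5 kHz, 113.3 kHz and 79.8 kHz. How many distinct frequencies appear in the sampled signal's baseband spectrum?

fs/2 = 17.95 kHz.
71.5 kHz mod fs = 35.6 kHz.
35.6 kHz > fs/2 = 17.95 kHz, folds to fs − 35.6 kHz = 0.3 kHz.
113.3 kHz mod fs = 5.6 kHz.
5.6 kHz ≤ fs/2 = 17.95 kHz, appears at 5.6 kHz.
79.8 kHz mod fs = 8 kHz.
8 kHz ≤ fs/2 = 17.95 kHz, appears at 8 kHz.
Distinct values: {0.3 kHz, 5.6 kHz, 8 kHz} → 3.

3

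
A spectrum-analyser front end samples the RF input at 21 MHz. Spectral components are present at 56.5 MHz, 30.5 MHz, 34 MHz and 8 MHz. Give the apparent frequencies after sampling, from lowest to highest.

fs/2 = 10.5 MHz.
56.5 MHz mod fs = 14.5 MHz.
14.5 MHz > fs/2 = 10.5 MHz, folds to fs − 14.5 MHz = 6.5 MHz.
30.5 MHz mod fs = 9.5 MHz.
9.5 MHz ≤ fs/2 = 10.5 MHz, appears at 9.5 MHz.
34 MHz mod fs = 13 MHz.
13 MHz > fs/2 = 10.5 MHz, folds to fs − 13 MHz = 8 MHz.
8 MHz ≤ fs/2 = 10.5 MHz, passes unchanged.
Distinct values: {6.5 MHz, 8 MHz, 9.5 MHz}.

6.5 MHz, 8 MHz, 9.5 MHz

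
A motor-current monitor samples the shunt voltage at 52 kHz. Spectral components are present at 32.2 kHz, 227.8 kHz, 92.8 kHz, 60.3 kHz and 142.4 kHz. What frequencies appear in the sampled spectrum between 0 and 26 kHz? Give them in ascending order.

8.3 kHz, 11.2 kHz, 13.6 kHz, 19.8 kHz

fs/2 = 26 kHz.
32.2 kHz > fs/2 = 26 kHz, folds to fs − 32.2 kHz = 19.8 kHz.
227.8 kHz mod fs = 19.8 kHz.
19.8 kHz ≤ fs/2 = 26 kHz, appears at 19.8 kHz.
92.8 kHz mod fs = 40.8 kHz.
40.8 kHz > fs/2 = 26 kHz, folds to fs − 40.8 kHz = 11.2 kHz.
60.3 kHz mod fs = 8.3 kHz.
8.3 kHz ≤ fs/2 = 26 kHz, appears at 8.3 kHz.
142.4 kHz mod fs = 38.4 kHz.
38.4 kHz > fs/2 = 26 kHz, folds to fs − 38.4 kHz = 13.6 kHz.
Distinct values: {8.3 kHz, 11.2 kHz, 13.6 kHz, 19.8 kHz}.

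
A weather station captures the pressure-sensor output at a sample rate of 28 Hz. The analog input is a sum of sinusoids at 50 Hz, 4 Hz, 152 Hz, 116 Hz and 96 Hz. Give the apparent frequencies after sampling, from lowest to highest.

fs/2 = 14 Hz.
50 Hz mod fs = 22 Hz.
22 Hz > fs/2 = 14 Hz, folds to fs − 22 Hz = 6 Hz.
4 Hz ≤ fs/2 = 14 Hz, passes unchanged.
152 Hz mod fs = 12 Hz.
12 Hz ≤ fs/2 = 14 Hz, appears at 12 Hz.
116 Hz mod fs = 4 Hz.
4 Hz ≤ fs/2 = 14 Hz, appears at 4 Hz.
96 Hz mod fs = 12 Hz.
12 Hz ≤ fs/2 = 14 Hz, appears at 12 Hz.
Distinct values: {4 Hz, 6 Hz, 12 Hz}.

4 Hz, 6 Hz, 12 Hz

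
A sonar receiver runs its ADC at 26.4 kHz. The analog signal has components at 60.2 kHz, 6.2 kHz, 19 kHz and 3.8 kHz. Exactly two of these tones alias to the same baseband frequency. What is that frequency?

fs/2 = 13.2 kHz.
60.2 kHz mod fs = 7.4 kHz.
7.4 kHz ≤ fs/2 = 13.2 kHz, appears at 7.4 kHz.
6.2 kHz ≤ fs/2 = 13.2 kHz, passes unchanged.
19 kHz > fs/2 = 13.2 kHz, folds to fs − 19 kHz = 7.4 kHz.
3.8 kHz ≤ fs/2 = 13.2 kHz, passes unchanged.
19 kHz and 60.2 kHz both map to 7.4 kHz.

7.4 kHz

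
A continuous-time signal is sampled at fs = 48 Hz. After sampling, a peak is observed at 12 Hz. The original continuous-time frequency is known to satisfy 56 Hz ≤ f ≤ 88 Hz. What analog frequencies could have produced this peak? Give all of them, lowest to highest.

60 Hz, 84 Hz

Frequencies that alias to 12 Hz are k·fs ± 12 Hz for integer k ≥ 0.
k=0: 12 Hz.
k=1: 36 Hz, 60 Hz.
k=2: 84 Hz, 108 Hz.
k=3: 132 Hz, 156 Hz.
Within [56 Hz, 88 Hz]: 60 Hz, 84 Hz.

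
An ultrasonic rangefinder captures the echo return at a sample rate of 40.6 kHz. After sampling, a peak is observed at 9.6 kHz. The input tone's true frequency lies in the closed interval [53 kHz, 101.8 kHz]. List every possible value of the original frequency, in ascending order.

Frequencies that alias to 9.6 kHz are k·fs ± 9.6 kHz for integer k ≥ 0.
k=0: 9.6 kHz.
k=1: 31 kHz, 50.2 kHz.
k=2: 71.6 kHz, 90.8 kHz.
k=3: 112.2 kHz, 131.4 kHz.
Within [53 kHz, 101.8 kHz]: 71.6 kHz, 90.8 kHz.

71.6 kHz, 90.8 kHz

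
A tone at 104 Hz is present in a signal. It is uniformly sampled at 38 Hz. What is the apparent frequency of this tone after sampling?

10 Hz

104 Hz mod fs = 28 Hz.
28 Hz > fs/2 = 19 Hz, folds to fs − 28 Hz = 10 Hz.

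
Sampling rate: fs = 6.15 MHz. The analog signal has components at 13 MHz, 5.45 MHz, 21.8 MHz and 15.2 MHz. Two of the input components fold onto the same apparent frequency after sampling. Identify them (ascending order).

5.45 MHz, 13 MHz

fs/2 = 3.075 MHz.
13 MHz mod fs = 0.7 MHz.
0.7 MHz ≤ fs/2 = 3.075 MHz, appears at 0.7 MHz.
5.45 MHz > fs/2 = 3.075 MHz, folds to fs − 5.45 MHz = 0.7 MHz.
21.8 MHz mod fs = 3.35 MHz.
3.35 MHz > fs/2 = 3.075 MHz, folds to fs − 3.35 MHz = 2.8 MHz.
15.2 MHz mod fs = 2.9 MHz.
2.9 MHz ≤ fs/2 = 3.075 MHz, appears at 2.9 MHz.
5.45 MHz and 13 MHz both map to 0.7 MHz.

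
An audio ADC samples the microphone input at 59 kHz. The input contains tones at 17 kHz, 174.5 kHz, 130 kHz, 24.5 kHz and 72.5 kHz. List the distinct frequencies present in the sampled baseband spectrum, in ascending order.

fs/2 = 29.5 kHz.
17 kHz ≤ fs/2 = 29.5 kHz, passes unchanged.
174.5 kHz mod fs = 56.5 kHz.
56.5 kHz > fs/2 = 29.5 kHz, folds to fs − 56.5 kHz = 2.5 kHz.
130 kHz mod fs = 12 kHz.
12 kHz ≤ fs/2 = 29.5 kHz, appears at 12 kHz.
24.5 kHz ≤ fs/2 = 29.5 kHz, passes unchanged.
72.5 kHz mod fs = 13.5 kHz.
13.5 kHz ≤ fs/2 = 29.5 kHz, appears at 13.5 kHz.
Distinct values: {2.5 kHz, 12 kHz, 13.5 kHz, 17 kHz, 24.5 kHz}.

2.5 kHz, 12 kHz, 13.5 kHz, 17 kHz, 24.5 kHz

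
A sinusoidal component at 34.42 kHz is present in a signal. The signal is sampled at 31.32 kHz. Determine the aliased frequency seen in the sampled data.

34.42 kHz mod fs = 3.1 kHz.
3.1 kHz ≤ fs/2 = 15.66 kHz, appears at 3.1 kHz.

3.1 kHz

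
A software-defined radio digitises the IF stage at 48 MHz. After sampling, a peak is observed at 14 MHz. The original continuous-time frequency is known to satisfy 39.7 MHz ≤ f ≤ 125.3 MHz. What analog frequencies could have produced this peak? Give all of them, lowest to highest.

Frequencies that alias to 14 MHz are k·fs ± 14 MHz for integer k ≥ 0.
k=0: 14 MHz.
k=1: 34 MHz, 62 MHz.
k=2: 82 MHz, 110 MHz.
k=3: 130 MHz, 158 MHz.
Within [39.7 MHz, 125.3 MHz]: 62 MHz, 82 MHz, 110 MHz.

62 MHz, 82 MHz, 110 MHz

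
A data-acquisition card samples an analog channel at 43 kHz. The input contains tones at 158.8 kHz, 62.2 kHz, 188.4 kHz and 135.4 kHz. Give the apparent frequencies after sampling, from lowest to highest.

fs/2 = 21.5 kHz.
158.8 kHz mod fs = 29.8 kHz.
29.8 kHz > fs/2 = 21.5 kHz, folds to fs − 29.8 kHz = 13.2 kHz.
62.2 kHz mod fs = 19.2 kHz.
19.2 kHz ≤ fs/2 = 21.5 kHz, appears at 19.2 kHz.
188.4 kHz mod fs = 16.4 kHz.
16.4 kHz ≤ fs/2 = 21.5 kHz, appears at 16.4 kHz.
135.4 kHz mod fs = 6.4 kHz.
6.4 kHz ≤ fs/2 = 21.5 kHz, appears at 6.4 kHz.
Distinct values: {6.4 kHz, 13.2 kHz, 16.4 kHz, 19.2 kHz}.

6.4 kHz, 13.2 kHz, 16.4 kHz, 19.2 kHz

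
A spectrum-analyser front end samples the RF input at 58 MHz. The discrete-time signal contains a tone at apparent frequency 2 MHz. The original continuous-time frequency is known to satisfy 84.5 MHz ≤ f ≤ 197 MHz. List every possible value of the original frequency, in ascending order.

Frequencies that alias to 2 MHz are k·fs ± 2 MHz for integer k ≥ 0.
k=0: 2 MHz.
k=1: 56 MHz, 60 MHz.
k=2: 114 MHz, 118 MHz.
k=3: 172 MHz, 176 MHz.
k=4: 230 MHz, 234 MHz.
Within [84.5 MHz, 197 MHz]: 114 MHz, 118 MHz, 172 MHz, 176 MHz.

114 MHz, 118 MHz, 172 MHz, 176 MHz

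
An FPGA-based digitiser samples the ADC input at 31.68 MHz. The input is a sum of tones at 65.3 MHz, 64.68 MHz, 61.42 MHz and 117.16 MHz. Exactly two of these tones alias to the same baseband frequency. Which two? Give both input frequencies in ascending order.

fs/2 = 15.84 MHz.
65.3 MHz mod fs = 1.94 MHz.
1.94 MHz ≤ fs/2 = 15.84 MHz, appears at 1.94 MHz.
64.68 MHz mod fs = 1.32 MHz.
1.32 MHz ≤ fs/2 = 15.84 MHz, appears at 1.32 MHz.
61.42 MHz mod fs = 29.74 MHz.
29.74 MHz > fs/2 = 15.84 MHz, folds to fs − 29.74 MHz = 1.94 MHz.
117.16 MHz mod fs = 22.12 MHz.
22.12 MHz > fs/2 = 15.84 MHz, folds to fs − 22.12 MHz = 9.56 MHz.
61.42 MHz and 65.3 MHz both map to 1.94 MHz.

61.42 MHz, 65.3 MHz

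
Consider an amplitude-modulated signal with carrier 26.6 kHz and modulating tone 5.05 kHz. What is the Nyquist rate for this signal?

63.3 kHz

AM sidebands sit at fc ± fm = 21.55 kHz and 31.65 kHz.
Highest-frequency component: 31.65 kHz.
Nyquist rate = 2 × 31.65 kHz = 63.3 kHz.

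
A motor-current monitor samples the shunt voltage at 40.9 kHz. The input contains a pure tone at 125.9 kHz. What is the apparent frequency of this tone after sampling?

3.2 kHz

125.9 kHz mod fs = 3.2 kHz.
3.2 kHz ≤ fs/2 = 20.45 kHz, appears at 3.2 kHz.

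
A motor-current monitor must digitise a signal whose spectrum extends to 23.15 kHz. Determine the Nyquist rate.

Nyquist rate = 2 × 23.15 kHz = 46.3 kHz.

46.3 kHz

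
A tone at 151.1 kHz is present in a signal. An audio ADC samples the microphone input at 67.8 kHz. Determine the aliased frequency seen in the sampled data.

151.1 kHz mod fs = 15.5 kHz.
15.5 kHz ≤ fs/2 = 33.9 kHz, appears at 15.5 kHz.

15.5 kHz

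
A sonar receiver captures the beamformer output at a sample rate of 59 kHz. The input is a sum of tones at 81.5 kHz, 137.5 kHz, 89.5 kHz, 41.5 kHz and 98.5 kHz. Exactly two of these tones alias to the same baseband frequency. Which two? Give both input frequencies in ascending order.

98.5 kHz, 137.5 kHz

fs/2 = 29.5 kHz.
81.5 kHz mod fs = 22.5 kHz.
22.5 kHz ≤ fs/2 = 29.5 kHz, appears at 22.5 kHz.
137.5 kHz mod fs = 19.5 kHz.
19.5 kHz ≤ fs/2 = 29.5 kHz, appears at 19.5 kHz.
89.5 kHz mod fs = 30.5 kHz.
30.5 kHz > fs/2 = 29.5 kHz, folds to fs − 30.5 kHz = 28.5 kHz.
41.5 kHz > fs/2 = 29.5 kHz, folds to fs − 41.5 kHz = 17.5 kHz.
98.5 kHz mod fs = 39.5 kHz.
39.5 kHz > fs/2 = 29.5 kHz, folds to fs − 39.5 kHz = 19.5 kHz.
98.5 kHz and 137.5 kHz both map to 19.5 kHz.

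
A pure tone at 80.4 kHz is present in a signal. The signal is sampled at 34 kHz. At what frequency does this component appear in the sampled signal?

12.4 kHz

80.4 kHz mod fs = 12.4 kHz.
12.4 kHz ≤ fs/2 = 17 kHz, appears at 12.4 kHz.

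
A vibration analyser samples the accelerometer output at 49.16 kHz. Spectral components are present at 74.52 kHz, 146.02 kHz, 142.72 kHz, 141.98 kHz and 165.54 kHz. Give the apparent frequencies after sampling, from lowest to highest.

1.46 kHz, 4.76 kHz, 5.5 kHz, 18.06 kHz, 23.8 kHz

fs/2 = 24.58 kHz.
74.52 kHz mod fs = 25.36 kHz.
25.36 kHz > fs/2 = 24.58 kHz, folds to fs − 25.36 kHz = 23.8 kHz.
146.02 kHz mod fs = 47.7 kHz.
47.7 kHz > fs/2 = 24.58 kHz, folds to fs − 47.7 kHz = 1.46 kHz.
142.72 kHz mod fs = 44.4 kHz.
44.4 kHz > fs/2 = 24.58 kHz, folds to fs − 44.4 kHz = 4.76 kHz.
141.98 kHz mod fs = 43.66 kHz.
43.66 kHz > fs/2 = 24.58 kHz, folds to fs − 43.66 kHz = 5.5 kHz.
165.54 kHz mod fs = 18.06 kHz.
18.06 kHz ≤ fs/2 = 24.58 kHz, appears at 18.06 kHz.
Distinct values: {1.46 kHz, 4.76 kHz, 5.5 kHz, 18.06 kHz, 23.8 kHz}.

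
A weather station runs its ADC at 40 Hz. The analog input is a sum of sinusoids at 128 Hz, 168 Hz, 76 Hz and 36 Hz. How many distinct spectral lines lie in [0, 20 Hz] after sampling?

2

fs/2 = 20 Hz.
128 Hz mod fs = 8 Hz.
8 Hz ≤ fs/2 = 20 Hz, appears at 8 Hz.
168 Hz mod fs = 8 Hz.
8 Hz ≤ fs/2 = 20 Hz, appears at 8 Hz.
76 Hz mod fs = 36 Hz.
36 Hz > fs/2 = 20 Hz, folds to fs − 36 Hz = 4 Hz.
36 Hz > fs/2 = 20 Hz, folds to fs − 36 Hz = 4 Hz.
Distinct values: {4 Hz, 8 Hz} → 2.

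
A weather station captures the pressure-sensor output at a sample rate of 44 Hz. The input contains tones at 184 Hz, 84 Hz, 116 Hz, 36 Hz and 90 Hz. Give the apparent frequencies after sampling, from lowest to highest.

2 Hz, 4 Hz, 8 Hz, 16 Hz

fs/2 = 22 Hz.
184 Hz mod fs = 8 Hz.
8 Hz ≤ fs/2 = 22 Hz, appears at 8 Hz.
84 Hz mod fs = 40 Hz.
40 Hz > fs/2 = 22 Hz, folds to fs − 40 Hz = 4 Hz.
116 Hz mod fs = 28 Hz.
28 Hz > fs/2 = 22 Hz, folds to fs − 28 Hz = 16 Hz.
36 Hz > fs/2 = 22 Hz, folds to fs − 36 Hz = 8 Hz.
90 Hz mod fs = 2 Hz.
2 Hz ≤ fs/2 = 22 Hz, appears at 2 Hz.
Distinct values: {2 Hz, 4 Hz, 8 Hz, 16 Hz}.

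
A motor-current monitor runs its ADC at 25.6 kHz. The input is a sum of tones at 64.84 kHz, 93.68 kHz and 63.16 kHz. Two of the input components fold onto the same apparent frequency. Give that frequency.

fs/2 = 12.8 kHz.
64.84 kHz mod fs = 13.64 kHz.
13.64 kHz > fs/2 = 12.8 kHz, folds to fs − 13.64 kHz = 11.96 kHz.
93.68 kHz mod fs = 16.88 kHz.
16.88 kHz > fs/2 = 12.8 kHz, folds to fs − 16.88 kHz = 8.72 kHz.
63.16 kHz mod fs = 11.96 kHz.
11.96 kHz ≤ fs/2 = 12.8 kHz, appears at 11.96 kHz.
63.16 kHz and 64.84 kHz both map to 11.96 kHz.

11.96 kHz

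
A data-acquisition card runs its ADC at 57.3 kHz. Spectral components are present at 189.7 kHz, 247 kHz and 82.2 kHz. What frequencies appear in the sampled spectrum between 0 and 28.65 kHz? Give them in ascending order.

fs/2 = 28.65 kHz.
189.7 kHz mod fs = 17.8 kHz.
17.8 kHz ≤ fs/2 = 28.65 kHz, appears at 17.8 kHz.
247 kHz mod fs = 17.8 kHz.
17.8 kHz ≤ fs/2 = 28.65 kHz, appears at 17.8 kHz.
82.2 kHz mod fs = 24.9 kHz.
24.9 kHz ≤ fs/2 = 28.65 kHz, appears at 24.9 kHz.
Distinct values: {17.8 kHz, 24.9 kHz}.

17.8 kHz, 24.9 kHz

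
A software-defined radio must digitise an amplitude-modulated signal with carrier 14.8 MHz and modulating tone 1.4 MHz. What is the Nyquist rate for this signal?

32.4 MHz

AM sidebands sit at fc ± fm = 13.4 MHz and 16.2 MHz.
Highest-frequency component: 16.2 MHz.
Nyquist rate = 2 × 16.2 MHz = 32.4 MHz.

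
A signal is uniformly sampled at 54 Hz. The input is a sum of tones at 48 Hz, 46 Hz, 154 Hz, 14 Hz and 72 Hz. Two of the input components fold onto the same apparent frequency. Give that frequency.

fs/2 = 27 Hz.
48 Hz > fs/2 = 27 Hz, folds to fs − 48 Hz = 6 Hz.
46 Hz > fs/2 = 27 Hz, folds to fs − 46 Hz = 8 Hz.
154 Hz mod fs = 46 Hz.
46 Hz > fs/2 = 27 Hz, folds to fs − 46 Hz = 8 Hz.
14 Hz ≤ fs/2 = 27 Hz, passes unchanged.
72 Hz mod fs = 18 Hz.
18 Hz ≤ fs/2 = 27 Hz, appears at 18 Hz.
46 Hz and 154 Hz both map to 8 Hz.

8 Hz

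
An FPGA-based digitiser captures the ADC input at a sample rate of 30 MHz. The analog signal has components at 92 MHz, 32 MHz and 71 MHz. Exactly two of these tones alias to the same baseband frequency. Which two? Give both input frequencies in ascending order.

fs/2 = 15 MHz.
92 MHz mod fs = 2 MHz.
2 MHz ≤ fs/2 = 15 MHz, appears at 2 MHz.
32 MHz mod fs = 2 MHz.
2 MHz ≤ fs/2 = 15 MHz, appears at 2 MHz.
71 MHz mod fs = 11 MHz.
11 MHz ≤ fs/2 = 15 MHz, appears at 11 MHz.
32 MHz and 92 MHz both map to 2 MHz.

32 MHz, 92 MHz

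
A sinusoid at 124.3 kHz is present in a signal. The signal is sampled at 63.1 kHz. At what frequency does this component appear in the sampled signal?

124.3 kHz mod fs = 61.2 kHz.
61.2 kHz > fs/2 = 31.55 kHz, folds to fs − 61.2 kHz = 1.9 kHz.

1.9 kHz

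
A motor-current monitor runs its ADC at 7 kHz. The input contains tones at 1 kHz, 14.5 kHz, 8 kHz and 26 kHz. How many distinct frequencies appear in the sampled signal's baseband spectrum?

fs/2 = 3.5 kHz.
1 kHz ≤ fs/2 = 3.5 kHz, passes unchanged.
14.5 kHz mod fs = 0.5 kHz.
0.5 kHz ≤ fs/2 = 3.5 kHz, appears at 0.5 kHz.
8 kHz mod fs = 1 kHz.
1 kHz ≤ fs/2 = 3.5 kHz, appears at 1 kHz.
26 kHz mod fs = 5 kHz.
5 kHz > fs/2 = 3.5 kHz, folds to fs − 5 kHz = 2 kHz.
Distinct values: {0.5 kHz, 1 kHz, 2 kHz} → 3.

3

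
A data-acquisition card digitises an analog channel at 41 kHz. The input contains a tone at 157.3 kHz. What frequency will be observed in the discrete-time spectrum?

6.7 kHz

157.3 kHz mod fs = 34.3 kHz.
34.3 kHz > fs/2 = 20.5 kHz, folds to fs − 34.3 kHz = 6.7 kHz.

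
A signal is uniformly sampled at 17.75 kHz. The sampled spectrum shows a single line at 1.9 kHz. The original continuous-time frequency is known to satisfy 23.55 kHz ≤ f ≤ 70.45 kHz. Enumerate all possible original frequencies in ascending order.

33.6 kHz, 37.4 kHz, 51.35 kHz, 55.15 kHz, 69.1 kHz

Frequencies that alias to 1.9 kHz are k·fs ± 1.9 kHz for integer k ≥ 0.
k=0: 1.9 kHz.
k=1: 15.85 kHz, 19.65 kHz.
k=2: 33.6 kHz, 37.4 kHz.
k=3: 51.35 kHz, 55.15 kHz.
k=4: 69.1 kHz, 72.9 kHz.
k=5: 86.85 kHz, 90.65 kHz.
Within [23.55 kHz, 70.45 kHz]: 33.6 kHz, 37.4 kHz, 51.35 kHz, 55.15 kHz, 69.1 kHz.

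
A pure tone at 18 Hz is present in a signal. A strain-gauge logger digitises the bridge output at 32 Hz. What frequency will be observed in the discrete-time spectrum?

14 Hz

18 Hz > fs/2 = 16 Hz, folds to fs − 18 Hz = 14 Hz.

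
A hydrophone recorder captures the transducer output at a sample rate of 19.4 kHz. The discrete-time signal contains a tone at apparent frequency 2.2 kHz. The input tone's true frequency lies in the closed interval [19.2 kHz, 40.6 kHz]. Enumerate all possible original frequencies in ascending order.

Frequencies that alias to 2.2 kHz are k·fs ± 2.2 kHz for integer k ≥ 0.
k=0: 2.2 kHz.
k=1: 17.2 kHz, 21.6 kHz.
k=2: 36.6 kHz, 41 kHz.
k=3: 56 kHz, 60.4 kHz.
Within [19.2 kHz, 40.6 kHz]: 21.6 kHz, 36.6 kHz.

21.6 kHz, 36.6 kHz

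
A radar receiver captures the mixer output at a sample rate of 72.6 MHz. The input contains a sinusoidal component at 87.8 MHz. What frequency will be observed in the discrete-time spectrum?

15.2 MHz

87.8 MHz mod fs = 15.2 MHz.
15.2 MHz ≤ fs/2 = 36.3 MHz, appears at 15.2 MHz.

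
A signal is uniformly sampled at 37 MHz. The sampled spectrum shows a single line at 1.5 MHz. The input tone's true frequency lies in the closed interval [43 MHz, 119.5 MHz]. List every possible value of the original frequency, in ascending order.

72.5 MHz, 75.5 MHz, 109.5 MHz, 112.5 MHz

Frequencies that alias to 1.5 MHz are k·fs ± 1.5 MHz for integer k ≥ 0.
k=0: 1.5 MHz.
k=1: 35.5 MHz, 38.5 MHz.
k=2: 72.5 MHz, 75.5 MHz.
k=3: 109.5 MHz, 112.5 MHz.
k=4: 146.5 MHz, 149.5 MHz.
Within [43 MHz, 119.5 MHz]: 72.5 MHz, 75.5 MHz, 109.5 MHz, 112.5 MHz.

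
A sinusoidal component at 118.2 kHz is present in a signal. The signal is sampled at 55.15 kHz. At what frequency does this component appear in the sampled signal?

7.9 kHz

118.2 kHz mod fs = 7.9 kHz.
7.9 kHz ≤ fs/2 = 27.575 kHz, appears at 7.9 kHz.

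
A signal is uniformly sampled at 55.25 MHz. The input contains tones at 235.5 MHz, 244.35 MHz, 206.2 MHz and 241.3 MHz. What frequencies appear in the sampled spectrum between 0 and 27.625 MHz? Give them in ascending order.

fs/2 = 27.625 MHz.
235.5 MHz mod fs = 14.5 MHz.
14.5 MHz ≤ fs/2 = 27.625 MHz, appears at 14.5 MHz.
244.35 MHz mod fs = 23.35 MHz.
23.35 MHz ≤ fs/2 = 27.625 MHz, appears at 23.35 MHz.
206.2 MHz mod fs = 40.45 MHz.
40.45 MHz > fs/2 = 27.625 MHz, folds to fs − 40.45 MHz = 14.8 MHz.
241.3 MHz mod fs = 20.3 MHz.
20.3 MHz ≤ fs/2 = 27.625 MHz, appears at 20.3 MHz.
Distinct values: {14.5 MHz, 14.8 MHz, 20.3 MHz, 23.35 MHz}.

14.5 MHz, 14.8 MHz, 20.3 MHz, 23.35 MHz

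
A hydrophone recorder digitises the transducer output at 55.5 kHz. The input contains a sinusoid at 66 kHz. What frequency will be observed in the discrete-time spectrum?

10.5 kHz

66 kHz mod fs = 10.5 kHz.
10.5 kHz ≤ fs/2 = 27.75 kHz, appears at 10.5 kHz.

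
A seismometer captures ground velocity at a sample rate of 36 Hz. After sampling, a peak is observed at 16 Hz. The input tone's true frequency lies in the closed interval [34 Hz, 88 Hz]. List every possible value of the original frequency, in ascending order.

Frequencies that alias to 16 Hz are k·fs ± 16 Hz for integer k ≥ 0.
k=0: 16 Hz.
k=1: 20 Hz, 52 Hz.
k=2: 56 Hz, 88 Hz.
k=3: 92 Hz, 124 Hz.
Within [34 Hz, 88 Hz]: 52 Hz, 56 Hz, 88 Hz.

52 Hz, 56 Hz, 88 Hz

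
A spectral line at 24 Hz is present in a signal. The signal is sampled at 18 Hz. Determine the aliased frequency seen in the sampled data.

6 Hz

24 Hz mod fs = 6 Hz.
6 Hz ≤ fs/2 = 9 Hz, appears at 6 Hz.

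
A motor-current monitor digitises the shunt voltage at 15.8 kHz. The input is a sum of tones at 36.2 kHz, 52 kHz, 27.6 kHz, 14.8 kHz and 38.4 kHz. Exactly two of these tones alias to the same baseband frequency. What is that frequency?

4.6 kHz

fs/2 = 7.9 kHz.
36.2 kHz mod fs = 4.6 kHz.
4.6 kHz ≤ fs/2 = 7.9 kHz, appears at 4.6 kHz.
52 kHz mod fs = 4.6 kHz.
4.6 kHz ≤ fs/2 = 7.9 kHz, appears at 4.6 kHz.
27.6 kHz mod fs = 11.8 kHz.
11.8 kHz > fs/2 = 7.9 kHz, folds to fs − 11.8 kHz = 4 kHz.
14.8 kHz > fs/2 = 7.9 kHz, folds to fs − 14.8 kHz = 1 kHz.
38.4 kHz mod fs = 6.8 kHz.
6.8 kHz ≤ fs/2 = 7.9 kHz, appears at 6.8 kHz.
36.2 kHz and 52 kHz both map to 4.6 kHz.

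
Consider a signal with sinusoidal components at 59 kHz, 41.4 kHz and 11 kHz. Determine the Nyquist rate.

118 kHz

Highest-frequency component: 59 kHz.
Nyquist rate = 2 × 59 kHz = 118 kHz.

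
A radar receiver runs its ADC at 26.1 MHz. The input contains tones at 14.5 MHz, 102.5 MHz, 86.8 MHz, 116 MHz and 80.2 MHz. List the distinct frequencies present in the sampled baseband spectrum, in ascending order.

1.9 MHz, 8.5 MHz, 11.6 MHz

fs/2 = 13.05 MHz.
14.5 MHz > fs/2 = 13.05 MHz, folds to fs − 14.5 MHz = 11.6 MHz.
102.5 MHz mod fs = 24.2 MHz.
24.2 MHz > fs/2 = 13.05 MHz, folds to fs − 24.2 MHz = 1.9 MHz.
86.8 MHz mod fs = 8.5 MHz.
8.5 MHz ≤ fs/2 = 13.05 MHz, appears at 8.5 MHz.
116 MHz mod fs = 11.6 MHz.
11.6 MHz ≤ fs/2 = 13.05 MHz, appears at 11.6 MHz.
80.2 MHz mod fs = 1.9 MHz.
1.9 MHz ≤ fs/2 = 13.05 MHz, appears at 1.9 MHz.
Distinct values: {1.9 MHz, 8.5 MHz, 11.6 MHz}.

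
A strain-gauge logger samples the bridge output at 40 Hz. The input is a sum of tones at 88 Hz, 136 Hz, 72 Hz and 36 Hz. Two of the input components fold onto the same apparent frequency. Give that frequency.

fs/2 = 20 Hz.
88 Hz mod fs = 8 Hz.
8 Hz ≤ fs/2 = 20 Hz, appears at 8 Hz.
136 Hz mod fs = 16 Hz.
16 Hz ≤ fs/2 = 20 Hz, appears at 16 Hz.
72 Hz mod fs = 32 Hz.
32 Hz > fs/2 = 20 Hz, folds to fs − 32 Hz = 8 Hz.
36 Hz > fs/2 = 20 Hz, folds to fs − 36 Hz = 4 Hz.
72 Hz and 88 Hz both map to 8 Hz.

8 Hz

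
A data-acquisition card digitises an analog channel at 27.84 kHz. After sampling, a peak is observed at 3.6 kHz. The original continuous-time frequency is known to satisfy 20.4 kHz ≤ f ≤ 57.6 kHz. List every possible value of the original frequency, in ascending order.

Frequencies that alias to 3.6 kHz are k·fs ± 3.6 kHz for integer k ≥ 0.
k=0: 3.6 kHz.
k=1: 24.24 kHz, 31.44 kHz.
k=2: 52.08 kHz, 59.28 kHz.
k=3: 79.92 kHz, 87.12 kHz.
Within [20.4 kHz, 57.6 kHz]: 24.24 kHz, 31.44 kHz, 52.08 kHz.

24.24 kHz, 31.44 kHz, 52.08 kHz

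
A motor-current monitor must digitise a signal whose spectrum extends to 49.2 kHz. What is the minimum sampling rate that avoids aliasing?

98.4 kHz

Nyquist rate = 2 × 49.2 kHz = 98.4 kHz.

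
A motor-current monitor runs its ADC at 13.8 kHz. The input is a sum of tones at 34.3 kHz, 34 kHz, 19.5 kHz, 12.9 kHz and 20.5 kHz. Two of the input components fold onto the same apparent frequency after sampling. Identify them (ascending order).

20.5 kHz, 34.3 kHz

fs/2 = 6.9 kHz.
34.3 kHz mod fs = 6.7 kHz.
6.7 kHz ≤ fs/2 = 6.9 kHz, appears at 6.7 kHz.
34 kHz mod fs = 6.4 kHz.
6.4 kHz ≤ fs/2 = 6.9 kHz, appears at 6.4 kHz.
19.5 kHz mod fs = 5.7 kHz.
5.7 kHz ≤ fs/2 = 6.9 kHz, appears at 5.7 kHz.
12.9 kHz > fs/2 = 6.9 kHz, folds to fs − 12.9 kHz = 0.9 kHz.
20.5 kHz mod fs = 6.7 kHz.
6.7 kHz ≤ fs/2 = 6.9 kHz, appears at 6.7 kHz.
20.5 kHz and 34.3 kHz both map to 6.7 kHz.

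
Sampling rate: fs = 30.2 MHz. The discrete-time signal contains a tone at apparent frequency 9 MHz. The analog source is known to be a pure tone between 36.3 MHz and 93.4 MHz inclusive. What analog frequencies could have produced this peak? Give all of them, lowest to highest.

39.2 MHz, 51.4 MHz, 69.4 MHz, 81.6 MHz

Frequencies that alias to 9 MHz are k·fs ± 9 MHz for integer k ≥ 0.
k=0: 9 MHz.
k=1: 21.2 MHz, 39.2 MHz.
k=2: 51.4 MHz, 69.4 MHz.
k=3: 81.6 MHz, 99.6 MHz.
k=4: 111.8 MHz, 129.8 MHz.
Within [36.3 MHz, 93.4 MHz]: 39.2 MHz, 51.4 MHz, 69.4 MHz, 81.6 MHz.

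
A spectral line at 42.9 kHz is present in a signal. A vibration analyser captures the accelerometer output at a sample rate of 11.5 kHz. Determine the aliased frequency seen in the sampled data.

3.1 kHz

42.9 kHz mod fs = 8.4 kHz.
8.4 kHz > fs/2 = 5.75 kHz, folds to fs − 8.4 kHz = 3.1 kHz.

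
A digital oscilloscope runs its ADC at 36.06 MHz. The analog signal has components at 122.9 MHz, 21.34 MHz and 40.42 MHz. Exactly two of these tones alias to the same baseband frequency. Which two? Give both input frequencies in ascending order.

21.34 MHz, 122.9 MHz

fs/2 = 18.03 MHz.
122.9 MHz mod fs = 14.72 MHz.
14.72 MHz ≤ fs/2 = 18.03 MHz, appears at 14.72 MHz.
21.34 MHz > fs/2 = 18.03 MHz, folds to fs − 21.34 MHz = 14.72 MHz.
40.42 MHz mod fs = 4.36 MHz.
4.36 MHz ≤ fs/2 = 18.03 MHz, appears at 4.36 MHz.
21.34 MHz and 122.9 MHz both map to 14.72 MHz.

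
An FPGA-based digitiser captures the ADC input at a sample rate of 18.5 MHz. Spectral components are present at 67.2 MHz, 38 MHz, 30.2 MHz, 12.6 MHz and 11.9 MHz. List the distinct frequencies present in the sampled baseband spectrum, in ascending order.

fs/2 = 9.25 MHz.
67.2 MHz mod fs = 11.7 MHz.
11.7 MHz > fs/2 = 9.25 MHz, folds to fs − 11.7 MHz = 6.8 MHz.
38 MHz mod fs = 1 MHz.
1 MHz ≤ fs/2 = 9.25 MHz, appears at 1 MHz.
30.2 MHz mod fs = 11.7 MHz.
11.7 MHz > fs/2 = 9.25 MHz, folds to fs − 11.7 MHz = 6.8 MHz.
12.6 MHz > fs/2 = 9.25 MHz, folds to fs − 12.6 MHz = 5.9 MHz.
11.9 MHz > fs/2 = 9.25 MHz, folds to fs − 11.9 MHz = 6.6 MHz.
Distinct values: {1 MHz, 5.9 MHz, 6.6 MHz, 6.8 MHz}.

1 MHz, 5.9 MHz, 6.6 MHz, 6.8 MHz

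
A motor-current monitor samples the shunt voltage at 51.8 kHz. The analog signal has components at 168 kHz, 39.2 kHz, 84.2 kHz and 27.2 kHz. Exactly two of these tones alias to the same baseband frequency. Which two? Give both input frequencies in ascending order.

39.2 kHz, 168 kHz

fs/2 = 25.9 kHz.
168 kHz mod fs = 12.6 kHz.
12.6 kHz ≤ fs/2 = 25.9 kHz, appears at 12.6 kHz.
39.2 kHz > fs/2 = 25.9 kHz, folds to fs − 39.2 kHz = 12.6 kHz.
84.2 kHz mod fs = 32.4 kHz.
32.4 kHz > fs/2 = 25.9 kHz, folds to fs − 32.4 kHz = 19.4 kHz.
27.2 kHz > fs/2 = 25.9 kHz, folds to fs − 27.2 kHz = 24.6 kHz.
39.2 kHz and 168 kHz both map to 12.6 kHz.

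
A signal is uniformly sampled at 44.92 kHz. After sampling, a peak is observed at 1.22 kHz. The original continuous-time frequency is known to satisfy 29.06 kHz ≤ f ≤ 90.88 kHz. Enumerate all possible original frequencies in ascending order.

43.7 kHz, 46.14 kHz, 88.62 kHz

Frequencies that alias to 1.22 kHz are k·fs ± 1.22 kHz for integer k ≥ 0.
k=0: 1.22 kHz.
k=1: 43.7 kHz, 46.14 kHz.
k=2: 88.62 kHz, 91.06 kHz.
k=3: 133.54 kHz, 135.98 kHz.
Within [29.06 kHz, 90.88 kHz]: 43.7 kHz, 46.14 kHz, 88.62 kHz.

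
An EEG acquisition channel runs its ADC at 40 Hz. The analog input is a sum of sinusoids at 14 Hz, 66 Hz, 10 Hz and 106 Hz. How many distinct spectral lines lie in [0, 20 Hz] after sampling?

fs/2 = 20 Hz.
14 Hz ≤ fs/2 = 20 Hz, passes unchanged.
66 Hz mod fs = 26 Hz.
26 Hz > fs/2 = 20 Hz, folds to fs − 26 Hz = 14 Hz.
10 Hz ≤ fs/2 = 20 Hz, passes unchanged.
106 Hz mod fs = 26 Hz.
26 Hz > fs/2 = 20 Hz, folds to fs − 26 Hz = 14 Hz.
Distinct values: {10 Hz, 14 Hz} → 2.

2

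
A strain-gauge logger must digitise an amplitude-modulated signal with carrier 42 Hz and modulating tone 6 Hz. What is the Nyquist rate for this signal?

AM sidebands sit at fc ± fm = 36 Hz and 48 Hz.
Highest-frequency component: 48 Hz.
Nyquist rate = 2 × 48 Hz = 96 Hz.

96 Hz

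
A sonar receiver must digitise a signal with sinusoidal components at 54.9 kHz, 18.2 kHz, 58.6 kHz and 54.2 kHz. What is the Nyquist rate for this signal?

Highest-frequency component: 58.6 kHz.
Nyquist rate = 2 × 58.6 kHz = 117.2 kHz.

117.2 kHz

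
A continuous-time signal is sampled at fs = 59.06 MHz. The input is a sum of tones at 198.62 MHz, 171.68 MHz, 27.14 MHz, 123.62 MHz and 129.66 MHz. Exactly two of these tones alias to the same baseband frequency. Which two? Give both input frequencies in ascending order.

123.62 MHz, 171.68 MHz

fs/2 = 29.53 MHz.
198.62 MHz mod fs = 21.44 MHz.
21.44 MHz ≤ fs/2 = 29.53 MHz, appears at 21.44 MHz.
171.68 MHz mod fs = 53.56 MHz.
53.56 MHz > fs/2 = 29.53 MHz, folds to fs − 53.56 MHz = 5.5 MHz.
27.14 MHz ≤ fs/2 = 29.53 MHz, passes unchanged.
123.62 MHz mod fs = 5.5 MHz.
5.5 MHz ≤ fs/2 = 29.53 MHz, appears at 5.5 MHz.
129.66 MHz mod fs = 11.54 MHz.
11.54 MHz ≤ fs/2 = 29.53 MHz, appears at 11.54 MHz.
123.62 MHz and 171.68 MHz both map to 5.5 MHz.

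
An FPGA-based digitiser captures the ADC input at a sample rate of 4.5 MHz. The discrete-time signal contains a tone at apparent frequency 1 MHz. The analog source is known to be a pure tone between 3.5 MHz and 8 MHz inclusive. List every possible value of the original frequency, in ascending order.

3.5 MHz, 5.5 MHz, 8 MHz

Frequencies that alias to 1 MHz are k·fs ± 1 MHz for integer k ≥ 0.
k=0: 1 MHz.
k=1: 3.5 MHz, 5.5 MHz.
k=2: 8 MHz, 10 MHz.
k=3: 12.5 MHz, 14.5 MHz.
Within [3.5 MHz, 8 MHz]: 3.5 MHz, 5.5 MHz, 8 MHz.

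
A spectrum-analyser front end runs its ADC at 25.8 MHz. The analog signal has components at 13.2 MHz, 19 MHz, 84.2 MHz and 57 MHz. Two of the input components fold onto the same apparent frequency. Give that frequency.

6.8 MHz

fs/2 = 12.9 MHz.
13.2 MHz > fs/2 = 12.9 MHz, folds to fs − 13.2 MHz = 12.6 MHz.
19 MHz > fs/2 = 12.9 MHz, folds to fs − 19 MHz = 6.8 MHz.
84.2 MHz mod fs = 6.8 MHz.
6.8 MHz ≤ fs/2 = 12.9 MHz, appears at 6.8 MHz.
57 MHz mod fs = 5.4 MHz.
5.4 MHz ≤ fs/2 = 12.9 MHz, appears at 5.4 MHz.
19 MHz and 84.2 MHz both map to 6.8 MHz.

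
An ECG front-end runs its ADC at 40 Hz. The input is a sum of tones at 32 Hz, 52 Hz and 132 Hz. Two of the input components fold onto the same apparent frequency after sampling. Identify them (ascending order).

52 Hz, 132 Hz

fs/2 = 20 Hz.
32 Hz > fs/2 = 20 Hz, folds to fs − 32 Hz = 8 Hz.
52 Hz mod fs = 12 Hz.
12 Hz ≤ fs/2 = 20 Hz, appears at 12 Hz.
132 Hz mod fs = 12 Hz.
12 Hz ≤ fs/2 = 20 Hz, appears at 12 Hz.
52 Hz and 132 Hz both map to 12 Hz.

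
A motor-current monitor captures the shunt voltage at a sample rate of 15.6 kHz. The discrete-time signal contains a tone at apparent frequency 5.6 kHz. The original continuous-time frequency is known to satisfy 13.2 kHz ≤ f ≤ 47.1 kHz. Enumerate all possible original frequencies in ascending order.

21.2 kHz, 25.6 kHz, 36.8 kHz, 41.2 kHz

Frequencies that alias to 5.6 kHz are k·fs ± 5.6 kHz for integer k ≥ 0.
k=0: 5.6 kHz.
k=1: 10 kHz, 21.2 kHz.
k=2: 25.6 kHz, 36.8 kHz.
k=3: 41.2 kHz, 52.4 kHz.
k=4: 56.8 kHz, 68 kHz.
Within [13.2 kHz, 47.1 kHz]: 21.2 kHz, 25.6 kHz, 36.8 kHz, 41.2 kHz.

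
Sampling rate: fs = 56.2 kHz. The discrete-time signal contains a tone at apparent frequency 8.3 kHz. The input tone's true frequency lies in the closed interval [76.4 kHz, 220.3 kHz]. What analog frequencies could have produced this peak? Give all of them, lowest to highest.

104.1 kHz, 120.7 kHz, 160.3 kHz, 176.9 kHz, 216.5 kHz

Frequencies that alias to 8.3 kHz are k·fs ± 8.3 kHz for integer k ≥ 0.
k=0: 8.3 kHz.
k=1: 47.9 kHz, 64.5 kHz.
k=2: 104.1 kHz, 120.7 kHz.
k=3: 160.3 kHz, 176.9 kHz.
k=4: 216.5 kHz, 233.1 kHz.
k=5: 272.7 kHz, 289.3 kHz.
Within [76.4 kHz, 220.3 kHz]: 104.1 kHz, 120.7 kHz, 160.3 kHz, 176.9 kHz, 216.5 kHz.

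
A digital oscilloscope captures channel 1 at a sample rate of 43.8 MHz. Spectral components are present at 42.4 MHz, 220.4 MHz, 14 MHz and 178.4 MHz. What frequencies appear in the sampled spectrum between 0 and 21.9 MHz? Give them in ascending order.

fs/2 = 21.9 MHz.
42.4 MHz > fs/2 = 21.9 MHz, folds to fs − 42.4 MHz = 1.4 MHz.
220.4 MHz mod fs = 1.4 MHz.
1.4 MHz ≤ fs/2 = 21.9 MHz, appears at 1.4 MHz.
14 MHz ≤ fs/2 = 21.9 MHz, passes unchanged.
178.4 MHz mod fs = 3.2 MHz.
3.2 MHz ≤ fs/2 = 21.9 MHz, appears at 3.2 MHz.
Distinct values: {1.4 MHz, 3.2 MHz, 14 MHz}.

1.4 MHz, 3.2 MHz, 14 MHz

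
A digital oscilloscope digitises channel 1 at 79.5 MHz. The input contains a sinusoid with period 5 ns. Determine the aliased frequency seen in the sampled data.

T = 5 ns → f = 1/T = 200 MHz.
200 MHz mod fs = 41 MHz.
41 MHz > fs/2 = 39.75 MHz, folds to fs − 41 MHz = 38.5 MHz.

38.5 MHz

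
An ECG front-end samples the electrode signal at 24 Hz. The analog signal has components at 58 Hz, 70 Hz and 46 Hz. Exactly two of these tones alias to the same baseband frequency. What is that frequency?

2 Hz

fs/2 = 12 Hz.
58 Hz mod fs = 10 Hz.
10 Hz ≤ fs/2 = 12 Hz, appears at 10 Hz.
70 Hz mod fs = 22 Hz.
22 Hz > fs/2 = 12 Hz, folds to fs − 22 Hz = 2 Hz.
46 Hz mod fs = 22 Hz.
22 Hz > fs/2 = 12 Hz, folds to fs − 22 Hz = 2 Hz.
46 Hz and 70 Hz both map to 2 Hz.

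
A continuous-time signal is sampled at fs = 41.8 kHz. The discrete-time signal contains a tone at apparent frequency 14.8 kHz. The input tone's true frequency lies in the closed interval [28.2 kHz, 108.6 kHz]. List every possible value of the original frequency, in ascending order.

Frequencies that alias to 14.8 kHz are k·fs ± 14.8 kHz for integer k ≥ 0.
k=0: 14.8 kHz.
k=1: 27 kHz, 56.6 kHz.
k=2: 68.8 kHz, 98.4 kHz.
k=3: 110.6 kHz, 140.2 kHz.
Within [28.2 kHz, 108.6 kHz]: 56.6 kHz, 68.8 kHz, 98.4 kHz.

56.6 kHz, 68.8 kHz, 98.4 kHz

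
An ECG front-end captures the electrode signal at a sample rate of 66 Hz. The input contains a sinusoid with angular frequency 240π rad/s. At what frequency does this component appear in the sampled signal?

ω = 240π rad/s → f = ω/(2π) = 120 Hz.
120 Hz mod fs = 54 Hz.
54 Hz > fs/2 = 33 Hz, folds to fs − 54 Hz = 12 Hz.

12 Hz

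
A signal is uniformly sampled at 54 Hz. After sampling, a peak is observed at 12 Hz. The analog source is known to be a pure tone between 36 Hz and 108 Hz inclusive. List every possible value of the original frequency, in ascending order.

Frequencies that alias to 12 Hz are k·fs ± 12 Hz for integer k ≥ 0.
k=0: 12 Hz.
k=1: 42 Hz, 66 Hz.
k=2: 96 Hz, 120 Hz.
k=3: 150 Hz, 174 Hz.
Within [36 Hz, 108 Hz]: 42 Hz, 66 Hz, 96 Hz.

42 Hz, 66 Hz, 96 Hz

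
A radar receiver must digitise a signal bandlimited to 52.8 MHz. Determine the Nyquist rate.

Nyquist rate = 2 × 52.8 MHz = 105.6 MHz.

105.6 MHz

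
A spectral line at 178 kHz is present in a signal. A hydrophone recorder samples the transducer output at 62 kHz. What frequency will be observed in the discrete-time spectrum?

178 kHz mod fs = 54 kHz.
54 kHz > fs/2 = 31 kHz, folds to fs − 54 kHz = 8 kHz.

8 kHz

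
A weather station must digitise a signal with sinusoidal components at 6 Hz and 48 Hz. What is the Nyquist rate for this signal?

Highest-frequency component: 48 Hz.
Nyquist rate = 2 × 48 Hz = 96 Hz.

96 Hz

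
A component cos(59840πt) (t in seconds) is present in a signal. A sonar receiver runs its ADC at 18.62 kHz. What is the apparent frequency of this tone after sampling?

ω = 59840π rad/s → f = ω/(2π) = 29920 Hz = 29.92 kHz.
29.92 kHz mod fs = 11.3 kHz.
11.3 kHz > fs/2 = 9.31 kHz, folds to fs − 11.3 kHz = 7.32 kHz.

7.32 kHz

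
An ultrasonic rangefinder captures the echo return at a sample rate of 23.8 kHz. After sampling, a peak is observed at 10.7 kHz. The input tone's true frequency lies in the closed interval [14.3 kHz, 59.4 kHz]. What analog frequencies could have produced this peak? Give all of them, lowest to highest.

34.5 kHz, 36.9 kHz, 58.3 kHz

Frequencies that alias to 10.7 kHz are k·fs ± 10.7 kHz for integer k ≥ 0.
k=0: 10.7 kHz.
k=1: 13.1 kHz, 34.5 kHz.
k=2: 36.9 kHz, 58.3 kHz.
k=3: 60.7 kHz, 82.1 kHz.
Within [14.3 kHz, 59.4 kHz]: 34.5 kHz, 36.9 kHz, 58.3 kHz.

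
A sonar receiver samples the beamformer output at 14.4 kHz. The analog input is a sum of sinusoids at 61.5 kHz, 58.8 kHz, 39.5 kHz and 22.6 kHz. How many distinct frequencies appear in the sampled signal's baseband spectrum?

fs/2 = 7.2 kHz.
61.5 kHz mod fs = 3.9 kHz.
3.9 kHz ≤ fs/2 = 7.2 kHz, appears at 3.9 kHz.
58.8 kHz mod fs = 1.2 kHz.
1.2 kHz ≤ fs/2 = 7.2 kHz, appears at 1.2 kHz.
39.5 kHz mod fs = 10.7 kHz.
10.7 kHz > fs/2 = 7.2 kHz, folds to fs − 10.7 kHz = 3.7 kHz.
22.6 kHz mod fs = 8.2 kHz.
8.2 kHz > fs/2 = 7.2 kHz, folds to fs − 8.2 kHz = 6.2 kHz.
Distinct values: {1.2 kHz, 3.7 kHz, 3.9 kHz, 6.2 kHz} → 4.

4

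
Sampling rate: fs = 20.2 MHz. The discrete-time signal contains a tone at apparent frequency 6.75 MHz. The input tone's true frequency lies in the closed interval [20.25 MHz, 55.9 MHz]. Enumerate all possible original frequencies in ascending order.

26.95 MHz, 33.65 MHz, 47.15 MHz, 53.85 MHz

Frequencies that alias to 6.75 MHz are k·fs ± 6.75 MHz for integer k ≥ 0.
k=0: 6.75 MHz.
k=1: 13.45 MHz, 26.95 MHz.
k=2: 33.65 MHz, 47.15 MHz.
k=3: 53.85 MHz, 67.35 MHz.
k=4: 74.05 MHz, 87.55 MHz.
Within [20.25 MHz, 55.9 MHz]: 26.95 MHz, 33.65 MHz, 47.15 MHz, 53.85 MHz.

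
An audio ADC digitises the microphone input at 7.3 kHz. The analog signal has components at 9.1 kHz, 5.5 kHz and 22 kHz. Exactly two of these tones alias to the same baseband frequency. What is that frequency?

1.8 kHz

fs/2 = 3.65 kHz.
9.1 kHz mod fs = 1.8 kHz.
1.8 kHz ≤ fs/2 = 3.65 kHz, appears at 1.8 kHz.
5.5 kHz > fs/2 = 3.65 kHz, folds to fs − 5.5 kHz = 1.8 kHz.
22 kHz mod fs = 0.1 kHz.
0.1 kHz ≤ fs/2 = 3.65 kHz, appears at 0.1 kHz.
5.5 kHz and 9.1 kHz both map to 1.8 kHz.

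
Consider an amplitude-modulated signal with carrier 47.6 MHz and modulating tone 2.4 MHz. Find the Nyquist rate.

100 MHz

AM sidebands sit at fc ± fm = 45.2 MHz and 50 MHz.
Highest-frequency component: 50 MHz.
Nyquist rate = 2 × 50 MHz = 100 MHz.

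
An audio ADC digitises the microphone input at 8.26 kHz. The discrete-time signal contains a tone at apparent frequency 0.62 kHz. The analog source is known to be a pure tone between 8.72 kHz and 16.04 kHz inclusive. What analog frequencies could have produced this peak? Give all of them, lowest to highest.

8.88 kHz, 15.9 kHz

Frequencies that alias to 0.62 kHz are k·fs ± 0.62 kHz for integer k ≥ 0.
k=0: 0.62 kHz.
k=1: 7.64 kHz, 8.88 kHz.
k=2: 15.9 kHz, 17.14 kHz.
k=3: 24.16 kHz, 25.4 kHz.
Within [8.72 kHz, 16.04 kHz]: 8.88 kHz, 15.9 kHz.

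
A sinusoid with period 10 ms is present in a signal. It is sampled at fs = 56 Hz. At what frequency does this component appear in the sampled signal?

12 Hz

T = 10 ms → f = 1/T = 100 Hz.
100 Hz mod fs = 44 Hz.
44 Hz > fs/2 = 28 Hz, folds to fs − 44 Hz = 12 Hz.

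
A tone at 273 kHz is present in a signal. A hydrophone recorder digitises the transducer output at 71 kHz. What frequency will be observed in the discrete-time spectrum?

11 kHz

273 kHz mod fs = 60 kHz.
60 kHz > fs/2 = 35.5 kHz, folds to fs − 60 kHz = 11 kHz.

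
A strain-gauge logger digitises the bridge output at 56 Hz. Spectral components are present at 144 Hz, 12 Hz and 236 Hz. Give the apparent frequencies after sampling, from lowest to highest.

fs/2 = 28 Hz.
144 Hz mod fs = 32 Hz.
32 Hz > fs/2 = 28 Hz, folds to fs − 32 Hz = 24 Hz.
12 Hz ≤ fs/2 = 28 Hz, passes unchanged.
236 Hz mod fs = 12 Hz.
12 Hz ≤ fs/2 = 28 Hz, appears at 12 Hz.
Distinct values: {12 Hz, 24 Hz}.

12 Hz, 24 Hz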